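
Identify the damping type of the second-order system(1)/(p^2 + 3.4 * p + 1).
Standard form: ωn²/(p²+2ζωn·p+ωn²) gives ωn=1, ζ=1.7.
Overdamped (ζ = 1.7 > 1)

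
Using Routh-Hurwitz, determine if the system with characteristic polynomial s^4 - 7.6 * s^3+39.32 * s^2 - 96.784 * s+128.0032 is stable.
Routh array:
s^4: [1, 39.32, 128.0032]; s^3: [-7.6, -96.784]; s^2: [26.5853, 128.0032]; s^1: [-60.1914]; s^0: [128.0032]
First column: [1, -7.6, 26.5853, -60.1914, 128.0032]. Sign changes = 4.
No, unstable (4 RHP root(s))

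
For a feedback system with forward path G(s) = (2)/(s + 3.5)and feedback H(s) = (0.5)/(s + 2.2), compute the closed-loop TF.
Closed-loop T = G/(1+GH).
Numerator: G_num * H_den = 2*s + 4.4.
Denominator: G_den * H_den + G_num * H_num = (s^2 + 5.7*s + 7.7) + (1) = s^2 + 5.7*s + 8.7.
T(s) = (2*s + 4.4)/(s^2 + 5.7*s + 8.7)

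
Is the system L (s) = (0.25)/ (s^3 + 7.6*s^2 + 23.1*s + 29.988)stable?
Denominator: s^3 + 7.6*s^2 + 23.1*s + 29.988 = (s + 3.4)(s^2 + 4.2*s + 8.82). Poles: -2.1 + 2.1j, -2.1 - 2.1j, -3.4. All Re(p)<0: Yes (stable)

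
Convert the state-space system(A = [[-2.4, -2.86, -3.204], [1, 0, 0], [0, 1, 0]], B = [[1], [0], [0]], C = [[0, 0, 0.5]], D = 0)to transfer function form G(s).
G(s) = C(sI - A)⁻¹B + D.
Characteristic polynomial det(sI - A) = s^3 + 2.4*s^2 + 2.86*s + 3.204.
Numerator from C·adj(sI-A)·B + D·det(sI-A) = 0.5.
G(s) = (0.5)/(s^3 + 2.4*s^2 + 2.86*s + 3.204)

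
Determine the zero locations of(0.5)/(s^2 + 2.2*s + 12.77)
Numerator is a nonzero constant (0.5) → Zeros: none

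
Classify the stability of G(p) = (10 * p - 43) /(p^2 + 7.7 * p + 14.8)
Denominator: p^2 + 7.7*p + 14.8 = (p + 3.7)(p + 4). Poles: -3.7, -4. Stable (all poles in LHP)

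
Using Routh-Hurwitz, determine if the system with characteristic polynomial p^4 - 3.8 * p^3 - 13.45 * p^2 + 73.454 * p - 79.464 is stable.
Routh array:
p^4: [1, -13.45, -79.464]; p^3: [-3.8, 73.454]; p^2: [5.88, -79.464]; p^1: [22.0997]; p^0: [-79.464]
First column: [1, -3.8, 5.88, 22.0997, -79.464]. Sign changes = 3.
No, unstable (3 RHP root(s))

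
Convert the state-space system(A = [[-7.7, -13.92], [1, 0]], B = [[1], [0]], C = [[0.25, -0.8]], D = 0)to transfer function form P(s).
P(s) = C(sI - A)⁻¹B + D.
Characteristic polynomial det(sI - A) = s^2 + 7.7*s + 13.92.
Numerator from C·adj(sI-A)·B + D·det(sI-A) = 0.25*s - 0.8.
P(s) = (0.25*s - 0.8)/(s^2 + 7.7*s + 13.92)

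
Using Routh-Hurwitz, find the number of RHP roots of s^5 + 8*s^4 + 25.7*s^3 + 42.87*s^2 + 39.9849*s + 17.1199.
Routh array:
s^5: [1, 25.7, 39.9849]; s^4: [8, 42.87, 17.1199]; s^3: [20.34125, 37.8449]; s^2: [27.986, 17.1199]; s^1: [25.4015]; s^0: [17.1199]
First column: [1, 8, 20.34125, 27.986, 25.4015, 17.1199]. Sign changes = RHP roots = 0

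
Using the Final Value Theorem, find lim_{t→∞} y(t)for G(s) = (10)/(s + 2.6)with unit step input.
FVT: lim_{t→∞} y(t) = lim_{s→0} s*Y(s) where Y(s) = G(s)/s.
= lim_{s→0} G(s) = G(0) = num(0)/den(0) = 10/2.6 = 3.846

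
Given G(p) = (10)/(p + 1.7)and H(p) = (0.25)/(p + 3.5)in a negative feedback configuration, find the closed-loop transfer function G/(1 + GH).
Closed-loop T = G/(1+GH).
Numerator: G_num * H_den = 10*p + 35.
Denominator: G_den * H_den + G_num * H_num = (p^2 + 5.2*p + 5.95) + (2.5) = p^2 + 5.2*p + 8.45.
T(p) = (10*p + 35)/(p^2 + 5.2*p + 8.45)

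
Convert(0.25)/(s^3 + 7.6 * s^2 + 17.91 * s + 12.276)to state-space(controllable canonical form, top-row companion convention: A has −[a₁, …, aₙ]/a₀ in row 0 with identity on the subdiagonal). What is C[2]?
Reachable canonical form: C = numerator coefficients (right-aligned, zero-padded to length n).
num = 0.25, C = [[0, 0, 0.25]].
C[2] = 0.25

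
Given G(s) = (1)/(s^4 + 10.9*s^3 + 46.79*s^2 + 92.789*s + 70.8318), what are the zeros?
Numerator is a nonzero constant (1) → Zeros: none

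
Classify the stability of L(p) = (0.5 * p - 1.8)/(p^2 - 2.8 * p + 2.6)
Denominator: p^2 - 2.8*p + 2.6. Poles: 1.4 + 0.8j, 1.4 - 0.8j. Unstable (2 pole(s) in RHP)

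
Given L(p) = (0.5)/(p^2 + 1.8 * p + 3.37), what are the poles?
Set denominator = 0: p^2 + 1.8*p + 3.37 = 0 → Poles: -0.9 + 1.6j, -0.9 - 1.6j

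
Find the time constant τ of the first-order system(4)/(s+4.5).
First-order system: τ = -1/pole. Pole = -4.5. τ = -1/(-4.5) = 0.2222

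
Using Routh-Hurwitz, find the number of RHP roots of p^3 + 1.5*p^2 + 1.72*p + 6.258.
Routh array:
p^3: [1, 1.72]; p^2: [1.5, 6.258]; p^1: [-2.452]; p^0: [6.258]
First column: [1, 1.5, -2.452, 6.258]. Sign changes = RHP roots = 2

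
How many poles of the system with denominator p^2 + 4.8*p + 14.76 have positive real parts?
Poles: -2.4 + 3j, -2.4 - 3j. RHP poles (Re>0): 0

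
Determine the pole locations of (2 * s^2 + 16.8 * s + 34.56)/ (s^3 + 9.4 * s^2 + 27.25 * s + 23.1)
Set denominator = 0: s^3 + 9.4*s^2 + 27.25*s + 23.1 = (s + 3.5)(s + 4.4)(s + 1.5) = 0 → Poles: -1.5, -3.5, -4.4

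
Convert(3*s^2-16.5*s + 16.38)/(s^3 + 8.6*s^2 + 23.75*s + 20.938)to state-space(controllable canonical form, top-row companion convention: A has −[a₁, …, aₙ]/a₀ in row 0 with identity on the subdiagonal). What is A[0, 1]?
Reachable canonical form for den = s^3 + 8.6*s^2 + 23.75*s + 20.938: top row of A = -[a₁,a₂,...,aₙ]/a₀, ones on the subdiagonal, zeros elsewhere.
A = [[-8.6, -23.75, -20.938], [1, 0, 0], [0, 1, 0]].
A[0,1] = -23.75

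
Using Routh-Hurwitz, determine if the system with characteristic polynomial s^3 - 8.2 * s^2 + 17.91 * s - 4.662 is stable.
Routh array:
s^3: [1, 17.91]; s^2: [-8.2, -4.662]; s^1: [17.3415]; s^0: [-4.662]
First column: [1, -8.2, 17.3415, -4.662]. Sign changes = 3.
No, unstable (3 RHP root(s))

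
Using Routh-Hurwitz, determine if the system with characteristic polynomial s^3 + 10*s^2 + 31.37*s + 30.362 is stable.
Routh array:
s^3: [1, 31.37]; s^2: [10, 30.362]; s^1: [28.3338]; s^0: [30.362]
First column: [1, 10, 28.3338, 30.362]. Sign changes = 0.
Yes, stable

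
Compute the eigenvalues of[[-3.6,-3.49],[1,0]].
Eigenvalues solve det(λI - A) = 0.
Characteristic polynomial: λ^2 + 3.6*λ + 3.49 = 0.
Roots: -1.8 + 0.5j, -1.8 - 0.5j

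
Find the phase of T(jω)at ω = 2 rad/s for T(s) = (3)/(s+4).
Substitute s = j*2: T(j2) = 0.6 - 0.3j.
∠T(j2) = atan2(Im, Re) = atan2(-0.3, 0.6) = -26.57°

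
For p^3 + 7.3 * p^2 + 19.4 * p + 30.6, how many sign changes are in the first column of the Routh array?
Routh array:
p^3: [1, 19.4]; p^2: [7.3, 30.6]; p^1: [15.2082]; p^0: [30.6]
First column: [1, 7.3, 15.2082, 30.6]. Sign changes = 0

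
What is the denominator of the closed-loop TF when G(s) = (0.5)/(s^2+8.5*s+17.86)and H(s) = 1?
Characteristic poly = G_den * H_den + G_num * H_num = (s^2 + 8.5*s + 17.86) + (0.5) = s^2 + 8.5*s + 18.36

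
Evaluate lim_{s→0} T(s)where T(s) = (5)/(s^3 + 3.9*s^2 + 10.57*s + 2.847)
DC gain = T(0) = num(0)/den(0) = 5/2.847 = 1.756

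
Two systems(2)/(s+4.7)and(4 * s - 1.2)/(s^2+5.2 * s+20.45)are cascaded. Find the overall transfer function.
Series: H = H₁ · H₂ = (n₁·n₂)/(d₁·d₂).
Num: n₁·n₂ = 8*s - 2.4. Den: d₁·d₂ = s^3 + 9.9*s^2 + 44.89*s + 96.115.
H(s) = (8*s - 2.4)/(s^3 + 9.9*s^2 + 44.89*s + 96.115)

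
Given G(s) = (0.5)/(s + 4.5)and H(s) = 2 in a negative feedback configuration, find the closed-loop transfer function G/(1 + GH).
Closed-loop T = G/(1+GH).
Numerator: G_num * H_den = 0.5.
Denominator: G_den * H_den + G_num * H_num = (s + 4.5) + (1) = s + 5.5.
T(s) = (0.5)/(s + 5.5)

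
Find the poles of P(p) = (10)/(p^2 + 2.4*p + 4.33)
Set denominator = 0: p^2 + 2.4*p + 4.33 = 0 → Poles: -1.2 + 1.7j, -1.2 - 1.7j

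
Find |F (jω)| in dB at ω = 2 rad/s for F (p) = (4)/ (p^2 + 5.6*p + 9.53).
Substitute p = j*2: F(j2) = 0.141776 - 0.287141j.
|F(j2)| = sqrt(Re² + Im²) = 0.3202.
20*log₁₀(0.3202) = -9.89 dB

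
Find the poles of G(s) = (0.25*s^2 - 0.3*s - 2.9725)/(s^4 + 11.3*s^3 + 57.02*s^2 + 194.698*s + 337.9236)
Set denominator = 0: s^4 + 11.3*s^3 + 57.02*s^2 + 194.698*s + 337.9236 = (s + 4.9)(s + 4.2)(s^2 + 2.2*s + 16.42) = 0 → Poles: -1.1 + 3.9j, -1.1 - 3.9j, -4.2, -4.9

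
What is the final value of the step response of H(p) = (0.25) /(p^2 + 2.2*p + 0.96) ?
FVT: lim_{t→∞} y(t) = lim_{p→0} p*Y(p) where Y(p) = H(p)/p.
= lim_{p→0} H(p) = H(0) = num(0)/den(0) = 0.25/0.96 = 0.2604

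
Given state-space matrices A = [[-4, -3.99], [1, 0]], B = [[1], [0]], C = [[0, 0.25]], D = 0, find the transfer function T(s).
T(s) = C(sI - A)⁻¹B + D.
Characteristic polynomial det(sI - A) = s^2 + 4*s + 3.99.
Numerator from C·adj(sI-A)·B + D·det(sI-A) = 0.25.
T(s) = (0.25)/(s^2 + 4*s + 3.99)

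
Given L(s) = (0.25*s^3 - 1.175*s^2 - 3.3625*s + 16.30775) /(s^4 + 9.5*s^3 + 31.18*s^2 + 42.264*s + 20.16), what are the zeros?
Set numerator = 0: 0.25*s^3 - 1.175*s^2 - 3.3625*s + 16.30775 = 0.25*(s - 4.3)(s + 3.7)(s - 4.1) = 0 → Zeros: -3.7, 4.1, 4.3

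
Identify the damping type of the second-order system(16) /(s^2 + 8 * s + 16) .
Standard form: ωn²/(s²+2ζωn·s+ωn²) gives ωn=4, ζ=1.
Critically damped (ζ = 1)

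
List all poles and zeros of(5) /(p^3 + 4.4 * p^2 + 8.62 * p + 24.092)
Set denominator = 0: p^3 + 4.4*p^2 + 8.62*p + 24.092 = (p + 3.8)(p^2 + 0.6*p + 6.34) = 0 → Poles: -0.3 + 2.5j, -0.3 - 2.5j, -3.8
Numerator is a nonzero constant (5) → Zeros: none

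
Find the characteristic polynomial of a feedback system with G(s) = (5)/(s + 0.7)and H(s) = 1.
Characteristic poly = G_den * H_den + G_num * H_num = (s + 0.7) + (5) = s + 5.7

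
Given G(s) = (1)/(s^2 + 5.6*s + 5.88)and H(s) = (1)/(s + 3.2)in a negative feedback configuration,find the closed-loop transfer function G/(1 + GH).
Closed-loop T = G/(1+GH).
Numerator: G_num * H_den = s + 3.2.
Denominator: G_den * H_den + G_num * H_num = (s^3 + 8.8*s^2 + 23.8*s + 18.816) + (1) = s^3 + 8.8*s^2 + 23.8*s + 19.816.
T(s) = (s + 3.2)/(s^3 + 8.8*s^2 + 23.8*s + 19.816)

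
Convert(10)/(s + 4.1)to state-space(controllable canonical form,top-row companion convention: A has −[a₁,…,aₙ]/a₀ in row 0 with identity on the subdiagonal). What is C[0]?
Reachable canonical form: C = numerator coefficients (right-aligned, zero-padded to length n).
num = 10, C = [[10]].
C[0] = 10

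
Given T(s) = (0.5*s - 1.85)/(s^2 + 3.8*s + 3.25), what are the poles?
Set denominator = 0: s^2 + 3.8*s + 3.25 = (s + 1.3)(s + 2.5) = 0 → Poles: -1.3, -2.5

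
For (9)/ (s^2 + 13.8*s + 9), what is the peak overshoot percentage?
Standard form: ωn²/(s²+2ζωn·s+ωn²) → ωn = 3, ζ = 2.3.
ζ ≥ 1, so the response is non-oscillatory: peak overshoot = 0%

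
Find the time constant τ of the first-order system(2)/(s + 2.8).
First-order system: τ = -1/pole. Pole = -2.8. τ = -1/(-2.8) = 0.3571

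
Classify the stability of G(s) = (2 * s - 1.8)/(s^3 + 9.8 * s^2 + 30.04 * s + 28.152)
Denominator: s^3 + 9.8*s^2 + 30.04*s + 28.152 = (s + 4.6)(s + 3.4)(s + 1.8). Poles: -1.8, -3.4, -4.6. Stable (all poles in LHP)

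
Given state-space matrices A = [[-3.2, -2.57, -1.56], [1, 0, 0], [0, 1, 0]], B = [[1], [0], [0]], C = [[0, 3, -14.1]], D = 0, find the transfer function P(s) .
P(s) = C(sI - A)⁻¹B + D.
Characteristic polynomial det(sI - A) = s^3 + 3.2*s^2 + 2.57*s + 1.56.
Numerator from C·adj(sI-A)·B + D·det(sI-A) = 3*s - 14.1.
P(s) = (3*s - 14.1)/(s^3 + 3.2*s^2 + 2.57*s + 1.56)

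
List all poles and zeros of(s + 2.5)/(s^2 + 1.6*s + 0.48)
Set denominator = 0: s^2 + 1.6*s + 0.48 = (s + 0.4)(s + 1.2) = 0 → Poles: -0.4, -1.2
Set numerator = 0: s + 2.5 = 0 → Zeros: -2.5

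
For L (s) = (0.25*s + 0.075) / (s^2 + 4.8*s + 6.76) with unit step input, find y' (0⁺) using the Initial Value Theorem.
IVT: y'(0⁺) = lim_{s→∞} s²·Y(s) = lim_{s→∞} s·L(s).
deg(num) = 1, deg(den) = 2, relative degree = 1, so s·L(s) → (leading num)/(leading den) = 0.25/1 = 0.25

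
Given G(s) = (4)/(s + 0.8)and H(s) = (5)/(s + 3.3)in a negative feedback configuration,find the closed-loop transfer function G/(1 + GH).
Closed-loop T = G/(1+GH).
Numerator: G_num * H_den = 4*s + 13.2.
Denominator: G_den * H_den + G_num * H_num = (s^2 + 4.1*s + 2.64) + (20) = s^2 + 4.1*s + 22.64.
T(s) = (4*s + 13.2)/(s^2 + 4.1*s + 22.64)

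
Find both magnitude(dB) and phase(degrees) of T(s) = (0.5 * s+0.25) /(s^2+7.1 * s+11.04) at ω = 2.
Substitute s = j*2: T(j2) = 0.0635346 + 0.0138932j.
|T| = 20*log₁₀(sqrt(Re²+Im²)) = -23.74 dB.
∠T = atan2(Im, Re) = 12.33°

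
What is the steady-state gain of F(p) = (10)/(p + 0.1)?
DC gain = F(0) = num(0)/den(0) = 10/0.1 = 100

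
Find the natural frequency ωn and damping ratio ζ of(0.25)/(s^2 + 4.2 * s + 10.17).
Underdamped: complex pole -2.1 + 2.4j. ωn = |pole| = 3.189, ζ = -Re(pole)/ωn = 0.6585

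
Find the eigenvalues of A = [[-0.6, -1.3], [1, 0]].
Eigenvalues solve det(λI - A) = 0.
Characteristic polynomial: λ^2 + 0.6*λ + 1.3 = 0.
Roots: -0.3 + 1.1j, -0.3 - 1.1j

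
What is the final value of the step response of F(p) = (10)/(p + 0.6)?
FVT: lim_{t→∞} y(t) = lim_{p→0} p*Y(p) where Y(p) = F(p)/p.
= lim_{p→0} F(p) = F(0) = num(0)/den(0) = 10/0.6 = 16.67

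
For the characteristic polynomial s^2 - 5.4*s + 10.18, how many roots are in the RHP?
Poles: 2.7 + 1.7j, 2.7 - 1.7j. RHP poles (Re>0): 2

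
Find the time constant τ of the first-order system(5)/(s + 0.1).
First-order system: τ = -1/pole. Pole = -0.1. τ = -1/(-0.1) = 10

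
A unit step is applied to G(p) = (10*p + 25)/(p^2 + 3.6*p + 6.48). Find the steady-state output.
FVT: lim_{t→∞} y(t) = lim_{p→0} p*Y(p) where Y(p) = G(p)/p.
= lim_{p→0} G(p) = G(0) = num(0)/den(0) = 25/6.48 = 3.858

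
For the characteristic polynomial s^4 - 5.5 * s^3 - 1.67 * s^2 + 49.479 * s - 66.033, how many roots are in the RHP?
s^4 - 5.5*s^3 - 1.67*s^2 + 49.479*s - 66.033 = (s - 2.3)(s + 3)(s - 3.3)(s - 2.9). Poles: -3, 2.3, 2.9, 3.3. RHP poles (Re>0): 3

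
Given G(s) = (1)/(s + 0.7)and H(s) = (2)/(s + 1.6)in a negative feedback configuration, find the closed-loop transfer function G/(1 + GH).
Closed-loop T = G/(1+GH).
Numerator: G_num * H_den = s + 1.6.
Denominator: G_den * H_den + G_num * H_num = (s^2 + 2.3*s + 1.12) + (2) = s^2 + 2.3*s + 3.12.
T(s) = (s + 1.6)/(s^2 + 2.3*s + 3.12)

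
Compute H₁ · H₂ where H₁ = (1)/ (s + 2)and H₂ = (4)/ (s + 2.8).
Series: H = H₁ · H₂ = (n₁·n₂)/(d₁·d₂).
Num: n₁·n₂ = 4. Den: d₁·d₂ = s^2 + 4.8*s + 5.6.
H(s) = (4)/(s^2 + 4.8*s + 5.6)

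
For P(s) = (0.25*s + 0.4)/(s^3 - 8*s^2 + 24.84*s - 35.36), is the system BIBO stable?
Denominator: s^3 - 8*s^2 + 24.84*s - 35.36 = (s - 4)(s^2 - 4*s + 8.84). Poles: 2 + 2.2j, 2 - 2.2j, 4. All Re(p)<0: No (unstable)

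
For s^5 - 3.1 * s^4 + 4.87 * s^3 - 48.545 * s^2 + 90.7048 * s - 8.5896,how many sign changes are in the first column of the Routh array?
Routh array:
s^5: [1, 4.87, 90.7048]; s^4: [-3.1, -48.545, -8.5896]; s^3: [-10.7897, 87.934]; s^2: [-73.8095, -8.5896]; s^1: [89.1896]; s^0: [-8.5896]
First column: [1, -3.1, -10.7897, -73.8095, 89.1896, -8.5896]. Sign changes = 3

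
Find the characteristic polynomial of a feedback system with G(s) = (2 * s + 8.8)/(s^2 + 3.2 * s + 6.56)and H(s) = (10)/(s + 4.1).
Characteristic poly = G_den * H_den + G_num * H_num = (s^3 + 7.3*s^2 + 19.68*s + 26.896) + (20*s + 88) = s^3 + 7.3*s^2 + 39.68*s + 114.896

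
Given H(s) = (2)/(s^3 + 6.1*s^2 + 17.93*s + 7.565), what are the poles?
Set denominator = 0: s^3 + 6.1*s^2 + 17.93*s + 7.565 = (s + 0.5)(s^2 + 5.6*s + 15.13) = 0 → Poles: -0.5, -2.8 + 2.7j, -2.8 - 2.7j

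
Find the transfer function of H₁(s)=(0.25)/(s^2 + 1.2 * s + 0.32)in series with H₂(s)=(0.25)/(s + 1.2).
Series: H = H₁ · H₂ = (n₁·n₂)/(d₁·d₂).
Num: n₁·n₂ = 0.0625. Den: d₁·d₂ = s^3 + 2.4*s^2 + 1.76*s + 0.384.
H(s) = (0.0625)/(s^3 + 2.4*s^2 + 1.76*s + 0.384)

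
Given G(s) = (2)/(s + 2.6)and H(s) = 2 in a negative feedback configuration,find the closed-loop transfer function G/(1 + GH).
Closed-loop T = G/(1+GH).
Numerator: G_num * H_den = 2.
Denominator: G_den * H_den + G_num * H_num = (s + 2.6) + (4) = s + 6.6.
T(s) = (2)/(s + 6.6)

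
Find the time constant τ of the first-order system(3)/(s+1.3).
First-order system: τ = -1/pole. Pole = -1.3. τ = -1/(-1.3) = 0.7692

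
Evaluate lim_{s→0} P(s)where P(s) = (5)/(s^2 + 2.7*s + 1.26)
DC gain = P(0) = num(0)/den(0) = 5/1.26 = 3.968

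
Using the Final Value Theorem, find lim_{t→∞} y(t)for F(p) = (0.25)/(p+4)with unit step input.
FVT: lim_{t→∞} y(t) = lim_{p→0} p*Y(p) where Y(p) = F(p)/p.
= lim_{p→0} F(p) = F(0) = num(0)/den(0) = 0.25/4 = 0.0625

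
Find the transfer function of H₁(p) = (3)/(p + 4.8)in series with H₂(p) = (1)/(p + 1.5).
Series: H = H₁ · H₂ = (n₁·n₂)/(d₁·d₂).
Num: n₁·n₂ = 3. Den: d₁·d₂ = p^2 + 6.3*p + 7.2.
H(p) = (3)/(p^2 + 6.3*p + 7.2)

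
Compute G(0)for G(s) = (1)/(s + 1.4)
DC gain = G(0) = num(0)/den(0) = 1/1.4 = 0.7143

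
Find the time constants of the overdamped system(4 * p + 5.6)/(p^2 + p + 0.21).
Overdamped: real poles at -0.7, -0.3. τ = -1/pole → τ₁ = 1.429, τ₂ = 3.333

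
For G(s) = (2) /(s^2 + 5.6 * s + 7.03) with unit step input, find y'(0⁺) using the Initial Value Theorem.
IVT: y'(0⁺) = lim_{s→∞} s²·Y(s) = lim_{s→∞} s·G(s).
deg(num) = 0, deg(den) = 2, relative degree = 2 ≥ 2, so s·G(s) → 0. Initial slope = 0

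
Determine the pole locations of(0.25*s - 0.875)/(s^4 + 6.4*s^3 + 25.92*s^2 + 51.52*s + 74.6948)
Set denominator = 0: s^4 + 6.4*s^3 + 25.92*s^2 + 51.52*s + 74.6948 = (s^2 + 1.8*s + 7.06)(s^2 + 4.6*s + 10.58) = 0 → Poles: -0.9 + 2.5j, -0.9 - 2.5j, -2.3 + 2.3j, -2.3 - 2.3j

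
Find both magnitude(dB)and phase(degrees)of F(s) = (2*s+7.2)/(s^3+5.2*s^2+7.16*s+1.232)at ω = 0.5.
Substitute s = j*0.5: F(j0.5) = 0.248324 - 2.08882j.
|F| = 20*log₁₀(sqrt(Re²+Im²)) = 6.46 dB.
∠F = atan2(Im, Re) = -83.22°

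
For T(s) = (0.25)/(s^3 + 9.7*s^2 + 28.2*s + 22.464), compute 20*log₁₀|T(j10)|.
Substitute s = j*10: T(j10) = -0.000167605 + 0.000127003j.
|T(j10)| = sqrt(Re² + Im²) = 0.0002103.
20*log₁₀(0.0002103) = -73.54 dB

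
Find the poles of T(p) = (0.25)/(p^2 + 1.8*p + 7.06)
Set denominator = 0: p^2 + 1.8*p + 7.06 = 0 → Poles: -0.9 + 2.5j, -0.9 - 2.5j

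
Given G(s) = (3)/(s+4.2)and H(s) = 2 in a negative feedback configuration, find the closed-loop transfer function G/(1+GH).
Closed-loop T = G/(1+GH).
Numerator: G_num * H_den = 3.
Denominator: G_den * H_den + G_num * H_num = (s + 4.2) + (6) = s + 10.2.
T(s) = (3)/(s + 10.2)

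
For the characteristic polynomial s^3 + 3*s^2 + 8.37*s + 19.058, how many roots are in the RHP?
s^3 + 3*s^2 + 8.37*s + 19.058 = (s + 2.6)(s^2 + 0.4*s + 7.33). Poles: -0.2 + 2.7j, -0.2 - 2.7j, -2.6. RHP poles (Re>0): 0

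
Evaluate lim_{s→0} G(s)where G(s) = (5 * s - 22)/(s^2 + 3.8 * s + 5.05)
DC gain = G(0) = num(0)/den(0) = -22/5.05 = -4.356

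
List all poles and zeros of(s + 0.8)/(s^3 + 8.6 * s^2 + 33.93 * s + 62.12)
Set denominator = 0: s^3 + 8.6*s^2 + 33.93*s + 62.12 = (s + 4)(s^2 + 4.6*s + 15.53) = 0 → Poles: -2.3 + 3.2j, -2.3 - 3.2j, -4
Set numerator = 0: s + 0.8 = 0 → Zeros: -0.8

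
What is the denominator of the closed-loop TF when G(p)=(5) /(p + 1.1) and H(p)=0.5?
Characteristic poly = G_den * H_den + G_num * H_num = (p + 1.1) + (2.5) = p + 3.6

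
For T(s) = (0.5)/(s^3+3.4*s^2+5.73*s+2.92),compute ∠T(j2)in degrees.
Substitute s = j*2: T(j2) = -0.0423695 - 0.0137265j.
∠T(j2) = atan2(Im, Re) = atan2(-0.0137265, -0.0423695) = -162.05°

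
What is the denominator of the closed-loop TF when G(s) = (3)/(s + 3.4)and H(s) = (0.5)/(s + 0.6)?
Characteristic poly = G_den * H_den + G_num * H_num = (s^2 + 4*s + 2.04) + (1.5) = s^2 + 4*s + 3.54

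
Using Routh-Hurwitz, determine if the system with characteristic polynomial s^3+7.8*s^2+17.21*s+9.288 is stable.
Routh array:
s^3: [1, 17.21]; s^2: [7.8, 9.288]; s^1: [16.0192]; s^0: [9.288]
First column: [1, 7.8, 16.0192, 9.288]. Sign changes = 0.
Yes, stable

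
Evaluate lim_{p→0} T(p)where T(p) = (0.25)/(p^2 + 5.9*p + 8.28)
DC gain = T(0) = num(0)/den(0) = 0.25/8.28 = 0.03019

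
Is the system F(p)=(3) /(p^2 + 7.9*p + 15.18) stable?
Denominator: p^2 + 7.9*p + 15.18 = (p + 4.6)(p + 3.3). Poles: -3.3, -4.6. All Re(p)<0: Yes (stable)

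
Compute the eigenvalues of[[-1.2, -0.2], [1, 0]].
Eigenvalues solve det(λI - A) = 0.
Characteristic polynomial: λ^2 + 1.2*λ + 0.2 = 0.
Factor: (λ + 1)(λ + 0.2) = 0.
Roots: -0.2, -1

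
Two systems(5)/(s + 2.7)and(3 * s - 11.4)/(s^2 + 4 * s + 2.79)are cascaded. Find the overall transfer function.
Series: H = H₁ · H₂ = (n₁·n₂)/(d₁·d₂).
Num: n₁·n₂ = 15*s - 57. Den: d₁·d₂ = s^3 + 6.7*s^2 + 13.59*s + 7.533.
H(s) = (15*s - 57)/(s^3 + 6.7*s^2 + 13.59*s + 7.533)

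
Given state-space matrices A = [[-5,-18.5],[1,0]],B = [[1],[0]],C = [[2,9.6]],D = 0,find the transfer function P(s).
P(s) = C(sI - A)⁻¹B + D.
Characteristic polynomial det(sI - A) = s^2 + 5*s + 18.5.
Numerator from C·adj(sI-A)·B + D·det(sI-A) = 2*s + 9.6.
P(s) = (2*s + 9.6)/(s^2 + 5*s + 18.5)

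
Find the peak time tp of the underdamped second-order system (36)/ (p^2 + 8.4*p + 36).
Standard form: ωn²/(p²+2ζωn·p+ωn²) → ωn = 6, ζ = 0.7.
ωd = ωn·√(1-ζ²) = 6·√(1-0.7²) = 4.285.
tp = π/ωd = π/4.285 = 0.7332 s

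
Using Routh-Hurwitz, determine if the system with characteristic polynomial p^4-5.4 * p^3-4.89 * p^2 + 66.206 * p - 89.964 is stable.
Routh array:
p^4: [1, -4.89, -89.964]; p^3: [-5.4, 66.206]; p^2: [7.37037, -89.964]; p^1: [0.292677]; p^0: [-89.964]
First column: [1, -5.4, 7.37037, 0.292677, -89.964]. Sign changes = 3.
No, unstable (3 RHP root(s))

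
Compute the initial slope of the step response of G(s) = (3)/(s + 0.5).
IVT: y'(0⁺) = lim_{s→∞} s²·Y(s) = lim_{s→∞} s·G(s).
deg(num) = 0, deg(den) = 1, relative degree = 1, so s·G(s) → (leading num)/(leading den) = 3/1 = 3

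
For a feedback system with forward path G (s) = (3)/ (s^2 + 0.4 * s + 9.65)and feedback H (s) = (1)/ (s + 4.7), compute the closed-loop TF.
Closed-loop T = G/(1+GH).
Numerator: G_num * H_den = 3*s + 14.1.
Denominator: G_den * H_den + G_num * H_num = (s^3 + 5.1*s^2 + 11.53*s + 45.355) + (3) = s^3 + 5.1*s^2 + 11.53*s + 48.355.
T(s) = (3*s + 14.1)/(s^3 + 5.1*s^2 + 11.53*s + 48.355)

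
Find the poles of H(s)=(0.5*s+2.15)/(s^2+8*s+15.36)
Set denominator = 0: s^2 + 8*s + 15.36 = (s + 4.8)(s + 3.2) = 0 → Poles: -3.2, -4.8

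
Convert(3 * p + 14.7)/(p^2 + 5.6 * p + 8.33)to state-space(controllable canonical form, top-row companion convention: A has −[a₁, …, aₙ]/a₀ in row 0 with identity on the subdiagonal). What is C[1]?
Reachable canonical form: C = numerator coefficients (right-aligned, zero-padded to length n).
num = 3*p + 14.7, C = [[3, 14.7]].
C[1] = 14.7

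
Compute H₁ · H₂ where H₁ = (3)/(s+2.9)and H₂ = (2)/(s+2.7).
Series: H = H₁ · H₂ = (n₁·n₂)/(d₁·d₂).
Num: n₁·n₂ = 6. Den: d₁·d₂ = s^2 + 5.6*s + 7.83.
H(s) = (6)/(s^2 + 5.6*s + 7.83)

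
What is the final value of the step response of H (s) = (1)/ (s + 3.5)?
FVT: lim_{t→∞} y(t) = lim_{s→0} s*Y(s) where Y(s) = H(s)/s.
= lim_{s→0} H(s) = H(0) = num(0)/den(0) = 1/3.5 = 0.2857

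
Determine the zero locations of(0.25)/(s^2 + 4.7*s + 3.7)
Numerator is a nonzero constant (0.25) → Zeros: none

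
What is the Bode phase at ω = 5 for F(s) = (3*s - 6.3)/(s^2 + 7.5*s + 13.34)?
Substitute s = j*5: F(j5) = 0.412369 + 0.0397807j.
∠F(j5) = atan2(Im, Re) = atan2(0.0397807, 0.412369) = 5.51°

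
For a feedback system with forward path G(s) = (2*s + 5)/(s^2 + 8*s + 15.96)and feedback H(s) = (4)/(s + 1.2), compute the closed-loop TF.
Closed-loop T = G/(1+GH).
Numerator: G_num * H_den = 2*s^2 + 7.4*s + 6.
Denominator: G_den * H_den + G_num * H_num = (s^3 + 9.2*s^2 + 25.56*s + 19.152) + (8*s + 20) = s^3 + 9.2*s^2 + 33.56*s + 39.152.
T(s) = (2*s^2 + 7.4*s + 6)/(s^3 + 9.2*s^2 + 33.56*s + 39.152)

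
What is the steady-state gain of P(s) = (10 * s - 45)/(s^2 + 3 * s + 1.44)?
DC gain = P(0) = num(0)/den(0) = -45/1.44 = -31.25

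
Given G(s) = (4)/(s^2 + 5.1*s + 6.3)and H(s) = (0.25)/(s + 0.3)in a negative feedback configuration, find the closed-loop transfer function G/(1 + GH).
Closed-loop T = G/(1+GH).
Numerator: G_num * H_den = 4*s + 1.2.
Denominator: G_den * H_den + G_num * H_num = (s^3 + 5.4*s^2 + 7.83*s + 1.89) + (1) = s^3 + 5.4*s^2 + 7.83*s + 2.89.
T(s) = (4*s + 1.2)/(s^3 + 5.4*s^2 + 7.83*s + 2.89)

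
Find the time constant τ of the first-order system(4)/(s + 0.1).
First-order system: τ = -1/pole. Pole = -0.1. τ = -1/(-0.1) = 10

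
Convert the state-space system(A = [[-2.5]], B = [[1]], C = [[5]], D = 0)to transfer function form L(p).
L(p) = C(pI - A)⁻¹B + D.
Characteristic polynomial det(pI - A) = p + 2.5.
Numerator from C·adj(pI-A)·B + D·det(pI-A) = 5.
L(p) = (5)/(p + 2.5)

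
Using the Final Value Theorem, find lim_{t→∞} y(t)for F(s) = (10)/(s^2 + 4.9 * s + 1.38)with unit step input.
FVT: lim_{t→∞} y(t) = lim_{s→0} s*Y(s) where Y(s) = F(s)/s.
= lim_{s→0} F(s) = F(0) = num(0)/den(0) = 10/1.38 = 7.246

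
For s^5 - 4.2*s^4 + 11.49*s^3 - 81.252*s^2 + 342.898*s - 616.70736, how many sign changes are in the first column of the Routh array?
Routh array:
s^5: [1, 11.49, 342.898]; s^4: [-4.2, -81.252, -616.70736]; s^3: [-7.85571, 196.063]; s^2: [-186.076, -616.70736]; s^1: [222.099]; s^0: [-616.70736]
First column: [1, -4.2, -7.85571, -186.076, 222.099, -616.70736]. Sign changes = 3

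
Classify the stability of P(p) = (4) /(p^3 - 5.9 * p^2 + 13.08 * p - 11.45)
Denominator: p^3 - 5.9*p^2 + 13.08*p - 11.45 = (p - 2.5)(p^2 - 3.4*p + 4.58). Poles: 1.7 + 1.3j, 1.7 - 1.3j, 2.5. Unstable (3 pole(s) in RHP)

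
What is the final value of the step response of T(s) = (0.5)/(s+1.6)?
FVT: lim_{t→∞} y(t) = lim_{s→0} s*Y(s) where Y(s) = T(s)/s.
= lim_{s→0} T(s) = T(0) = num(0)/den(0) = 0.5/1.6 = 0.3125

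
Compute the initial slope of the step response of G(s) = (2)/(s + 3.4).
IVT: y'(0⁺) = lim_{s→∞} s²·Y(s) = lim_{s→∞} s·G(s).
deg(num) = 0, deg(den) = 1, relative degree = 1, so s·G(s) → (leading num)/(leading den) = 2/1 = 2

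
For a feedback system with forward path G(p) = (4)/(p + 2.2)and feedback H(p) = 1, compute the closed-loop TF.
Closed-loop T = G/(1+GH).
Numerator: G_num * H_den = 4.
Denominator: G_den * H_den + G_num * H_num = (p + 2.2) + (4) = p + 6.2.
T(p) = (4)/(p + 6.2)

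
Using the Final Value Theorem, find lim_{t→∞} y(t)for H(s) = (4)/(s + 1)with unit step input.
FVT: lim_{t→∞} y(t) = lim_{s→0} s*Y(s) where Y(s) = H(s)/s.
= lim_{s→0} H(s) = H(0) = num(0)/den(0) = 4/1 = 4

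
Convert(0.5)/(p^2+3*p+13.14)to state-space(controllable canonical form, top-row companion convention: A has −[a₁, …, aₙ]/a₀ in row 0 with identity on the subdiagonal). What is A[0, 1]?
Reachable canonical form for den = p^2 + 3*p + 13.14: top row of A = -[a₁,a₂,...,aₙ]/a₀, ones on the subdiagonal, zeros elsewhere.
A = [[-3, -13.14], [1, 0]].
A[0,1] = -13.14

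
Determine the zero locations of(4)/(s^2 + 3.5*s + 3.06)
Numerator is a nonzero constant (4) → Zeros: none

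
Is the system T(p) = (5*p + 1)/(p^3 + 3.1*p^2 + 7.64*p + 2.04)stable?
Denominator: p^3 + 3.1*p^2 + 7.64*p + 2.04 = (p + 0.3)(p^2 + 2.8*p + 6.8). Poles: -0.3, -1.4 + 2.2j, -1.4 - 2.2j. All Re(p)<0: Yes (stable)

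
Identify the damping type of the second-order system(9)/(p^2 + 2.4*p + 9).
Standard form: ωn²/(p²+2ζωn·p+ωn²) gives ωn=3, ζ=0.4.
Underdamped (ζ = 0.4 < 1)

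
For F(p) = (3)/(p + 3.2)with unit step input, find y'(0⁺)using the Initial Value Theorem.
IVT: y'(0⁺) = lim_{p→∞} p²·Y(p) = lim_{p→∞} p·F(p).
deg(num) = 0, deg(den) = 1, relative degree = 1, so p·F(p) → (leading num)/(leading den) = 3/1 = 3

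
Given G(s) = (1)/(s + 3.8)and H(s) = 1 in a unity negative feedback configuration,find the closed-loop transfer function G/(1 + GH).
Closed-loop T = G/(1+GH).
Numerator: G_num * H_den = 1.
Denominator: G_den * H_den + G_num * H_num = (s + 3.8) + (1) = s + 4.8.
T(s) = (1)/(s + 4.8)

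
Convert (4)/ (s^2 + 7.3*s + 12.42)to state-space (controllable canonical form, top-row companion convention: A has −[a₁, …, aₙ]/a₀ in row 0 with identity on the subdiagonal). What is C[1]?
Reachable canonical form: C = numerator coefficients (right-aligned, zero-padded to length n).
num = 4, C = [[0, 4]].
C[1] = 4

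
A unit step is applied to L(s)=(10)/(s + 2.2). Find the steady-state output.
FVT: lim_{t→∞} y(t) = lim_{s→0} s*Y(s) where Y(s) = L(s)/s.
= lim_{s→0} L(s) = L(0) = num(0)/den(0) = 10/2.2 = 4.545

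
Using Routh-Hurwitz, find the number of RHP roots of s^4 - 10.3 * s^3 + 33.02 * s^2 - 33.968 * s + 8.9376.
Routh array:
s^4: [1, 33.02, 8.9376]; s^3: [-10.3, -33.968]; s^2: [29.7221, 8.9376]; s^1: [-30.8707]; s^0: [8.9376]
First column: [1, -10.3, 29.7221, -30.8707, 8.9376]. Sign changes = RHP roots = 4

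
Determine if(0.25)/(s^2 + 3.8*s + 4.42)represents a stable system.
Denominator: s^2 + 3.8*s + 4.42. Poles: -1.9 + 0.9j, -1.9 - 0.9j. All Re(p)<0: Yes (stable)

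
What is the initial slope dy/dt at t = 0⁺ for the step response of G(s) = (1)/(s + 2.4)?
IVT: y'(0⁺) = lim_{s→∞} s²·Y(s) = lim_{s→∞} s·G(s).
deg(num) = 0, deg(den) = 1, relative degree = 1, so s·G(s) → (leading num)/(leading den) = 1/1 = 1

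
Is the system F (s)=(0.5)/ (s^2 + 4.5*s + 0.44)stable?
Denominator: s^2 + 4.5*s + 0.44 = (s + 0.1)(s + 4.4). Poles: -0.1, -4.4. All Re(p)<0: Yes (stable)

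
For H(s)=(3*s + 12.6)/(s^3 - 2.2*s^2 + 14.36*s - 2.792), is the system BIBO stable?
Denominator: s^3 - 2.2*s^2 + 14.36*s - 2.792 = (s - 0.2)(s^2 - 2*s + 13.96). Poles: 0.2, 1 + 3.6j, 1 - 3.6j. All Re(p)<0: No (unstable)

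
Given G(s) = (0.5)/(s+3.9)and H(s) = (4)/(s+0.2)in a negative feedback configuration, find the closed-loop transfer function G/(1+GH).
Closed-loop T = G/(1+GH).
Numerator: G_num * H_den = 0.5*s + 0.1.
Denominator: G_den * H_den + G_num * H_num = (s^2 + 4.1*s + 0.78) + (2) = s^2 + 4.1*s + 2.78.
T(s) = (0.5*s + 0.1)/(s^2 + 4.1*s + 2.78)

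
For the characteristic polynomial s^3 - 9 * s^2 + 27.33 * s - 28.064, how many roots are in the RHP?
s^3 - 9*s^2 + 27.33*s - 28.064 = (s - 3.2)(s^2 - 5.8*s + 8.77). Poles: 2.9 + 0.6j, 2.9 - 0.6j, 3.2. RHP poles (Re>0): 3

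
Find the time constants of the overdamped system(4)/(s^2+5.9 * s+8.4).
Overdamped: real poles at -3.5, -2.4. τ = -1/pole → τ₁ = 0.2857, τ₂ = 0.4167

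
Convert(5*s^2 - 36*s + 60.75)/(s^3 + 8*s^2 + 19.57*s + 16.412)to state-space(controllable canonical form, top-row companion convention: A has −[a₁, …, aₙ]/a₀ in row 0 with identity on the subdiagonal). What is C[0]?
Reachable canonical form: C = numerator coefficients (right-aligned, zero-padded to length n).
num = 5*s^2 - 36*s + 60.75, C = [[5, -36, 60.75]].
C[0] = 5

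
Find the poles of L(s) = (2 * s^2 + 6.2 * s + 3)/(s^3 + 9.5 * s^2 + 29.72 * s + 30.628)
Set denominator = 0: s^3 + 9.5*s^2 + 29.72*s + 30.628 = (s + 3.8)(s + 2.6)(s + 3.1) = 0 → Poles: -2.6, -3.1, -3.8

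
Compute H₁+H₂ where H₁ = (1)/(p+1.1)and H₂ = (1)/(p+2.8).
Parallel: H = H₁ + H₂ = (n₁·d₂ + n₂·d₁)/(d₁·d₂).
n₁·d₂ = p + 2.8. n₂·d₁ = p + 1.1. Sum = 2*p + 3.9. d₁·d₂ = p^2 + 3.9*p + 3.08.
H(p) = (2*p + 3.9)/(p^2 + 3.9*p + 3.08)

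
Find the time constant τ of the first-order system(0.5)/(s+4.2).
First-order system: τ = -1/pole. Pole = -4.2. τ = -1/(-4.2) = 0.2381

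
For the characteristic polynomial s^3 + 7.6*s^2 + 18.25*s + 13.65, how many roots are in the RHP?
s^3 + 7.6*s^2 + 18.25*s + 13.65 = (s + 3.5)(s + 1.5)(s + 2.6). Poles: -1.5, -2.6, -3.5. RHP poles (Re>0): 0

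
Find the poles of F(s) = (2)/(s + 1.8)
Set denominator = 0: s + 1.8 = 0 → Poles: -1.8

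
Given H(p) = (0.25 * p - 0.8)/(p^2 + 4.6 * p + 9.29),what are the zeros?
Set numerator = 0: 0.25*p - 0.8 = 0 → Zeros: 3.2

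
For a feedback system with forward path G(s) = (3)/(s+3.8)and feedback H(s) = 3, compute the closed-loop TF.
Closed-loop T = G/(1+GH).
Numerator: G_num * H_den = 3.
Denominator: G_den * H_den + G_num * H_num = (s + 3.8) + (9) = s + 12.8.
T(s) = (3)/(s + 12.8)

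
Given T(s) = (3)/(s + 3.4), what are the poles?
Set denominator = 0: s + 3.4 = 0 → Poles: -3.4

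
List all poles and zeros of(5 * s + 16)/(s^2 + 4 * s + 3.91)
Set denominator = 0: s^2 + 4*s + 3.91 = (s + 1.7)(s + 2.3) = 0 → Poles: -1.7, -2.3
Set numerator = 0: 5*s + 16 = 0 → Zeros: -3.2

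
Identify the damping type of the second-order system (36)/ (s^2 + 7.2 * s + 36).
Standard form: ωn²/(s²+2ζωn·s+ωn²) gives ωn=6, ζ=0.6.
Underdamped (ζ = 0.6 < 1)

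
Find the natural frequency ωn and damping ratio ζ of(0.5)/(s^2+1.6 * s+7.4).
Underdamped: complex pole -0.8 + 2.6j. ωn = |pole| = 2.72, ζ = -Re(pole)/ωn = 0.2941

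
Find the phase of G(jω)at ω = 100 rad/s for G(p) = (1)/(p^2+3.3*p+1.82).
Substitute p = j*100: G(j100) = -9.99094e-05 - 3.29761e-06j.
∠G(j100) = atan2(Im, Re) = atan2(-3.29761e-06, -9.99094e-05) = -178.11°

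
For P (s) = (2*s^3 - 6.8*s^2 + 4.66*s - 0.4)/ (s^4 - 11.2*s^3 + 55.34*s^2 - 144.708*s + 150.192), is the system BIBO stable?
Denominator: s^4 - 11.2*s^3 + 55.34*s^2 - 144.708*s + 150.192 = (s - 4.2)(s - 2.4)(s^2 - 4.6*s + 14.9). Poles: 2.3 + 3.1j, 2.3 - 3.1j, 2.4, 4.2. All Re(p)<0: No (unstable)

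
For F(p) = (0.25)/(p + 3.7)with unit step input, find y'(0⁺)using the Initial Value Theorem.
IVT: y'(0⁺) = lim_{p→∞} p²·Y(p) = lim_{p→∞} p·F(p).
deg(num) = 0, deg(den) = 1, relative degree = 1, so p·F(p) → (leading num)/(leading den) = 0.25/1 = 0.25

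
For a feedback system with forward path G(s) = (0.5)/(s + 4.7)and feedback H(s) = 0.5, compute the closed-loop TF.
Closed-loop T = G/(1+GH).
Numerator: G_num * H_den = 0.5.
Denominator: G_den * H_den + G_num * H_num = (s + 4.7) + (0.25) = s + 4.95.
T(s) = (0.5)/(s + 4.95)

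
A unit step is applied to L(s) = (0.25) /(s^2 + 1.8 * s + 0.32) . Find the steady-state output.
FVT: lim_{t→∞} y(t) = lim_{s→0} s*Y(s) where Y(s) = L(s)/s.
= lim_{s→0} L(s) = L(0) = num(0)/den(0) = 0.25/0.32 = 0.7812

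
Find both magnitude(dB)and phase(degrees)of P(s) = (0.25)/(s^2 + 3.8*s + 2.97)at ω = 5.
Substitute s = j*5: P(j5) = -0.00650758 - 0.00561253j.
|P| = 20*log₁₀(sqrt(Re²+Im²)) = -41.32 dB.
∠P = atan2(Im, Re) = -139.22°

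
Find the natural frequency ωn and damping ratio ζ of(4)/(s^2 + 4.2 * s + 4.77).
Underdamped: complex pole -2.1 + 0.6j. ωn = |pole| = 2.184, ζ = -Re(pole)/ωn = 0.9615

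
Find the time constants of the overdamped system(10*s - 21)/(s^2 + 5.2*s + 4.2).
Overdamped: real poles at -1, -4.2. τ = -1/pole → τ₁ = 1, τ₂ = 0.2381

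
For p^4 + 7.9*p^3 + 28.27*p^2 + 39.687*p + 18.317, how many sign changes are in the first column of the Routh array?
Routh array:
p^4: [1, 28.27, 18.317]; p^3: [7.9, 39.687]; p^2: [23.2463, 18.317]; p^1: [33.4622]; p^0: [18.317]
First column: [1, 7.9, 23.2463, 33.4622, 18.317]. Sign changes = 0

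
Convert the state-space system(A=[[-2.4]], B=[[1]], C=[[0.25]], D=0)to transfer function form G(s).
G(s) = C(sI - A)⁻¹B + D.
Characteristic polynomial det(sI - A) = s + 2.4.
Numerator from C·adj(sI-A)·B + D·det(sI-A) = 0.25.
G(s) = (0.25)/(s + 2.4)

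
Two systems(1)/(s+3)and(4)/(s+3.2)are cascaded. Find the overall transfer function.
Series: H = H₁ · H₂ = (n₁·n₂)/(d₁·d₂).
Num: n₁·n₂ = 4. Den: d₁·d₂ = s^2 + 6.2*s + 9.6.
H(s) = (4)/(s^2 + 6.2*s + 9.6)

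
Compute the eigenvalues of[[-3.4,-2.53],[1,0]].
Eigenvalues solve det(λI - A) = 0.
Characteristic polynomial: λ^2 + 3.4*λ + 2.53 = 0.
Factor: (λ + 2.3)(λ + 1.1) = 0.
Roots: -1.1, -2.3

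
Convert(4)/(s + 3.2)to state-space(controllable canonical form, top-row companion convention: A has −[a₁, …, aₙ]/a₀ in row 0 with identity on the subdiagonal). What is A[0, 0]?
Reachable canonical form for den = s + 3.2: top row of A = -[a₁,a₂,...,aₙ]/a₀, ones on the subdiagonal, zeros elsewhere.
A = [[-3.2]].
A[0,0] = -3.2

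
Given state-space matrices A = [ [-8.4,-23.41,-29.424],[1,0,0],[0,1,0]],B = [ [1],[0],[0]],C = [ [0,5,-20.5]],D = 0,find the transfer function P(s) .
P(s) = C(sI - A)⁻¹B + D.
Characteristic polynomial det(sI - A) = s^3 + 8.4*s^2 + 23.41*s + 29.424.
Numerator from C·adj(sI-A)·B + D·det(sI-A) = 5*s - 20.5.
P(s) = (5*s - 20.5)/(s^3 + 8.4*s^2 + 23.41*s + 29.424)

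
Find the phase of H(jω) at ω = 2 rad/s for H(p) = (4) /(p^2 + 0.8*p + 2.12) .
Substitute p = j*2: H(j2) = -1.23392 - 1.05014j.
∠H(j2) = atan2(Im, Re) = atan2(-1.05014, -1.23392) = -139.60°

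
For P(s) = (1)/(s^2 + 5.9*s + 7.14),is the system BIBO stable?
Denominator: s^2 + 5.9*s + 7.14 = (s + 1.7)(s + 4.2). Poles: -1.7, -4.2. All Re(p)<0: Yes (stable)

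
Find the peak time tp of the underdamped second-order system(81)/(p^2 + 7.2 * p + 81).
Standard form: ωn²/(p²+2ζωn·p+ωn²) → ωn = 9, ζ = 0.4.
ωd = ωn·√(1-ζ²) = 9·√(1-0.4²) = 8.249.
tp = π/ωd = π/8.249 = 0.3809 s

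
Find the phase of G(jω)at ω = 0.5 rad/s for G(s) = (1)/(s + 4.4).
Substitute s = j*0.5: G(j0.5) = 0.224375 - 0.0254972j.
∠G(j0.5) = atan2(Im, Re) = atan2(-0.0254972, 0.224375) = -6.48°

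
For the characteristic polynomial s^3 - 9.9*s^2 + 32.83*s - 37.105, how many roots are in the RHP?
s^3 - 9.9*s^2 + 32.83*s - 37.105 = (s - 4.1)(s^2 - 5.8*s + 9.05). Poles: 2.9 + 0.8j, 2.9 - 0.8j, 4.1. RHP poles (Re>0): 3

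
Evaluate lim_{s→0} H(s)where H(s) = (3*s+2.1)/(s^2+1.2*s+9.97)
DC gain = H(0) = num(0)/den(0) = 2.1/9.97 = 0.2106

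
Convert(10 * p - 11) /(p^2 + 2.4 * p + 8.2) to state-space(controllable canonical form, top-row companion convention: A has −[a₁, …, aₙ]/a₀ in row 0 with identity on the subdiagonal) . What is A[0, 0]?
Reachable canonical form for den = p^2 + 2.4*p + 8.2: top row of A = -[a₁,a₂,...,aₙ]/a₀, ones on the subdiagonal, zeros elsewhere.
A = [[-2.4, -8.2], [1, 0]].
A[0,0] = -2.4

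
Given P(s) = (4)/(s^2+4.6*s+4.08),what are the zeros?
Numerator is a nonzero constant (4) → Zeros: none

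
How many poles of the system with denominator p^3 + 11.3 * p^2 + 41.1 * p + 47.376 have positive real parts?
p^3 + 11.3*p^2 + 41.1*p + 47.376 = (p + 4.7)(p + 4.2)(p + 2.4). Poles: -2.4, -4.2, -4.7. RHP poles (Re>0): 0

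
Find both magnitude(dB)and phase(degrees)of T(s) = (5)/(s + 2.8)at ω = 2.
Substitute s = j*2: T(j2) = 1.18243 - 0.844595j.
|T| = 20*log₁₀(sqrt(Re²+Im²)) = 3.25 dB.
∠T = atan2(Im, Re) = -35.54°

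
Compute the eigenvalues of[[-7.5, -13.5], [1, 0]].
Eigenvalues solve det(λI - A) = 0.
Characteristic polynomial: λ^2 + 7.5*λ + 13.5 = 0.
Factor: (λ + 3)(λ + 4.5) = 0.
Roots: -3, -4.5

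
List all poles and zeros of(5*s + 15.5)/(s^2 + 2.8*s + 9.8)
Set denominator = 0: s^2 + 2.8*s + 9.8 = 0 → Poles: -1.4 + 2.8j, -1.4 - 2.8j
Set numerator = 0: 5*s + 15.5 = 0 → Zeros: -3.1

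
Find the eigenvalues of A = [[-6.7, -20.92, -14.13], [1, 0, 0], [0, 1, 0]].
Eigenvalues solve det(λI - A) = 0.
Characteristic polynomial: λ^3 + 6.7*λ^2 + 20.92*λ + 14.13 = 0.
Factor: (λ + 0.9)(λ^2 + 5.8*λ + 15.7) = 0.
Roots: -0.9, -2.9 + 2.7j, -2.9 - 2.7j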